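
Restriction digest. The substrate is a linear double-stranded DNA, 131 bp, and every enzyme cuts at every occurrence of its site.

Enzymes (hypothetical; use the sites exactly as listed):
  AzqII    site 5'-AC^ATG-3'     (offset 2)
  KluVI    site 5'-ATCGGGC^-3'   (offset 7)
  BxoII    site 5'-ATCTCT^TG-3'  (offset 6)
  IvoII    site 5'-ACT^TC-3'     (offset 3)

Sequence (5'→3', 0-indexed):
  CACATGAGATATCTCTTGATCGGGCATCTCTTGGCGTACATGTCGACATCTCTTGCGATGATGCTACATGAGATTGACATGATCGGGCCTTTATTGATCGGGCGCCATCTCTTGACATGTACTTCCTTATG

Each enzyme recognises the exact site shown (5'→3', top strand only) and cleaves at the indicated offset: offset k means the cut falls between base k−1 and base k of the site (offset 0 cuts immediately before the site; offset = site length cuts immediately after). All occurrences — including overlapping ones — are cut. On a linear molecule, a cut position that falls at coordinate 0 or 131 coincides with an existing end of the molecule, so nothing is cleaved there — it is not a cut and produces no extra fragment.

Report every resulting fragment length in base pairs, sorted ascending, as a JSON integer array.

[3,4,6,7,8,8,9,9,10,11,13,14,14,15]

Site scan:
  AzqII (ACATG, off=2): starts [1, 37, 65, 76, 114] → cuts [3, 39, 67, 78, 116]
  KluVI (ATCGGGC, off=7): starts [18, 81, 96] → cuts [25, 88, 103]
  BxoII (ATCTCTTG, off=6): starts [10, 25, 47, 106] → cuts [16, 31, 53, 112]
  IvoII (ACTTC, off=3): starts [120] → cuts [123]

Pooled cuts: [3, 16, 25, 31, 39, 53, 67, 78, 88, 103, 112, 116, 123]

Fragment lengths:
  [0,3): 3 bp
  [3,16): 13 bp
  [16,25): 9 bp
  [25,31): 6 bp
  [31,39): 8 bp
  [39,53): 14 bp
  [53,67): 14 bp
  [67,78): 11 bp
  [78,88): 10 bp
  [88,103): 15 bp
  [103,112): 9 bp
  [112,116): 4 bp
  [116,123): 7 bp
  [123,131): 8 bp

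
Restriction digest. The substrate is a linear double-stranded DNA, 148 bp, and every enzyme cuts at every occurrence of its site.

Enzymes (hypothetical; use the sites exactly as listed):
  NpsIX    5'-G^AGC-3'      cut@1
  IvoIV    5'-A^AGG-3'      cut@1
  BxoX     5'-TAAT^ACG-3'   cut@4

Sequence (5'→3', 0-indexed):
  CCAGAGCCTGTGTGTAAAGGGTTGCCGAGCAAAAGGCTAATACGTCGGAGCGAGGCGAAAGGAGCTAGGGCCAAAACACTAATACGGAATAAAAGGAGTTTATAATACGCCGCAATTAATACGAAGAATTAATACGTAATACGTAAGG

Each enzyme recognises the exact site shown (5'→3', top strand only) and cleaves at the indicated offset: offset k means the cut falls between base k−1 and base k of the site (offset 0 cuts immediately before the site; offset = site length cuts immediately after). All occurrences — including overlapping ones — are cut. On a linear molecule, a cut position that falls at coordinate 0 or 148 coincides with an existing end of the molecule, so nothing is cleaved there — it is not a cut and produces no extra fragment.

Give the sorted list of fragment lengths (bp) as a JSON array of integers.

Scan for sites:
  NpsIX GAGC/1: at [3, 26, 47, 61] ⇒ [4, 27, 48, 62]
  IvoIV AAGG/1: at [16, 32, 58, 92, 144] ⇒ [17, 33, 59, 93, 145]
  BxoX TAATACG/4: at [37, 79, 102, 116, 129, 136] ⇒ [41, 83, 106, 120, 133, 140]

Pooled cuts: [4, 17, 27, 33, 41, 48, 59, 62, 83, 93, 106, 120, 133, 140, 145]

Fragments:
  [0,4): 4 bp
  [4,17): 13 bp
  [17,27): 10 bp
  [27,33): 6 bp
  [33,41): 8 bp
  [41,48): 7 bp
  [48,59): 11 bp
  [59,62): 3 bp
  [62,83): 21 bp
  [83,93): 10 bp
  [93,106): 13 bp
  [106,120): 14 bp
  [120,133): 13 bp
  [133,140): 7 bp
  [140,145): 5 bp
  [145,148): 3 bp

[3,3,4,5,6,7,7,8,10,10,11,13,13,13,14,21]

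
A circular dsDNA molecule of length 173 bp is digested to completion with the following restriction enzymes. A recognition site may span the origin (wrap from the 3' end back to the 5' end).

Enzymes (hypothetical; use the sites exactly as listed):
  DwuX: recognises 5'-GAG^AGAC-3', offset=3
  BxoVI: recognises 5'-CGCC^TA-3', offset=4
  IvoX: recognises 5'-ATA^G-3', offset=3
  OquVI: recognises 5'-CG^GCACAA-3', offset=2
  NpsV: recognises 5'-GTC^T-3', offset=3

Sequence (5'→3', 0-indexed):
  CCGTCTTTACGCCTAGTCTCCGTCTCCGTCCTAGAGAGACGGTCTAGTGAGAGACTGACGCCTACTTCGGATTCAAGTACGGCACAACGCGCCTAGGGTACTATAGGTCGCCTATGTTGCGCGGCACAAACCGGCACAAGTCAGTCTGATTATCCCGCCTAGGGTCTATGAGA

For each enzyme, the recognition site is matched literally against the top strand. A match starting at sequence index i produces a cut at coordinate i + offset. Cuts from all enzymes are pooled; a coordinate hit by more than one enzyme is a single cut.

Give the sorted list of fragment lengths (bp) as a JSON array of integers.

Per-enzyme occurrences:
  DwuX GAGAGAC/3: at [33, 48] ⇒ [36, 51]
  BxoVI CGCCTA/4: at [9, 58, 89, 108, 155] ⇒ [13, 62, 93, 112, 159]
  IvoX ATAG/3: at [102] ⇒ [105]
  OquVI CGGCACAA/2: at [79, 121, 131] ⇒ [81, 123, 133]
  NpsV GTCT/3: at [2, 15, 21, 41, 143, 163] ⇒ [5, 18, 24, 44, 146, 166]

Pooled cuts: [5, 13, 18, 24, 36, 44, 51, 62, 81, 93, 105, 112, 123, 133, 146, 159, 166]

Fragments:
  5→13: 8 bp
  13→18: 5 bp
  18→24: 6 bp
  24→36: 12 bp
  36→44: 8 bp
  44→51: 7 bp
  51→62: 11 bp
  62→81: 19 bp
  81→93: 12 bp
  93→105: 12 bp
  105→112: 7 bp
  112→123: 11 bp
  123→133: 10 bp
  133→146: 13 bp
  146→159: 13 bp
  159→166: 7 bp
  166→5 (wrap): 173-166+5 = 12 bp

[5,6,7,7,7,8,8,10,11,11,12,12,12,12,13,13,19]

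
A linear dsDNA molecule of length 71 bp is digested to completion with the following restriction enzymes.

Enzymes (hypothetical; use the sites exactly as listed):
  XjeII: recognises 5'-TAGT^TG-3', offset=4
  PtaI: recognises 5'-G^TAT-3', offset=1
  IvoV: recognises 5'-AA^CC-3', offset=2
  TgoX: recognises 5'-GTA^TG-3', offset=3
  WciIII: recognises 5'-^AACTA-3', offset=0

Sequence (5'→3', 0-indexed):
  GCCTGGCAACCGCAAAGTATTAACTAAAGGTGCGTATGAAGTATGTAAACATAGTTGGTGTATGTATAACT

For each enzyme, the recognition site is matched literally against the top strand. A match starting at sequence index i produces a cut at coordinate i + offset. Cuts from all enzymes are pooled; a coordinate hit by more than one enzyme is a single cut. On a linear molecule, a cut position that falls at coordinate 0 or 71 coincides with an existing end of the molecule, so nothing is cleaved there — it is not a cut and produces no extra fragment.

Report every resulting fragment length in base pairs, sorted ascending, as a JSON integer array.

Scan for sites:
  XjeII TAGTTG/4: at [51] ⇒ [55]
  PtaI GTAT/1: at [16, 33, 40, 59, 63] ⇒ [17, 34, 41, 60, 64]
  IvoV AACC/2: at [7] ⇒ [9]
  TgoX GTATG/3: at [33, 40, 59] ⇒ [36, 43, 62]
  WciIII AACTA/0: at [21] ⇒ [21]

Pooled cuts: [9, 17, 21, 34, 36, 41, 43, 55, 60, 62, 64]

Fragment lengths:
  [0,9): 9 bp
  [9,17): 8 bp
  [17,21): 4 bp
  [21,34): 13 bp
  [34,36): 2 bp
  [36,41): 5 bp
  [41,43): 2 bp
  [43,55): 12 bp
  [55,60): 5 bp
  [60,62): 2 bp
  [62,64): 2 bp
  [64,71): 7 bp

[2,2,2,2,4,5,5,7,8,9,12,13]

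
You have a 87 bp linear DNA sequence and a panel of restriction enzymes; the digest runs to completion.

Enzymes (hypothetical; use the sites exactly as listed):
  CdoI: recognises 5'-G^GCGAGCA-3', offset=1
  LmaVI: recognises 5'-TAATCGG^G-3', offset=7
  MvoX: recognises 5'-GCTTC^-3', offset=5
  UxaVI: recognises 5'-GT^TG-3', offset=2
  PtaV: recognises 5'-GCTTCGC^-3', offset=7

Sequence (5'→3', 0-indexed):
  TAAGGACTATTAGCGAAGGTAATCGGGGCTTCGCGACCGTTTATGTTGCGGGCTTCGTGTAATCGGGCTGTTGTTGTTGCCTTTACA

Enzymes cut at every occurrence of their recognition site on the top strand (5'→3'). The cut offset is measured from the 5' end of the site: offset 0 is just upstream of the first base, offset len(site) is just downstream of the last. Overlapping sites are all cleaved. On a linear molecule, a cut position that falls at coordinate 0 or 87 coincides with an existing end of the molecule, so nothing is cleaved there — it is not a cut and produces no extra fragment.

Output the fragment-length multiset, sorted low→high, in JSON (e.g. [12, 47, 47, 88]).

Scan for sites:
  CdoI (GGCGAGCA, off=1): no sites
  LmaVI TAATCGGG/7: at [19, 59] ⇒ [26, 66]
  MvoX GCTTC/5: at [27, 51] ⇒ [32, 56]
  UxaVI GTTG/2: at [44, 69, 72, 75] ⇒ [46, 71, 74, 77]
  PtaV GCTTCGC/7: at [27] ⇒ [34]

All cut coordinates (distinct, sorted): [26, 32, 34, 46, 56, 66, 71, 74, 77]

Fragment lengths:
  [0,26): 26 bp
  [26,32): 6 bp
  [32,34): 2 bp
  [34,46): 12 bp
  [46,56): 10 bp
  [56,66): 10 bp
  [66,71): 5 bp
  [71,74): 3 bp
  [74,77): 3 bp
  [77,87): 10 bp

[2,3,3,5,6,10,10,10,12,26]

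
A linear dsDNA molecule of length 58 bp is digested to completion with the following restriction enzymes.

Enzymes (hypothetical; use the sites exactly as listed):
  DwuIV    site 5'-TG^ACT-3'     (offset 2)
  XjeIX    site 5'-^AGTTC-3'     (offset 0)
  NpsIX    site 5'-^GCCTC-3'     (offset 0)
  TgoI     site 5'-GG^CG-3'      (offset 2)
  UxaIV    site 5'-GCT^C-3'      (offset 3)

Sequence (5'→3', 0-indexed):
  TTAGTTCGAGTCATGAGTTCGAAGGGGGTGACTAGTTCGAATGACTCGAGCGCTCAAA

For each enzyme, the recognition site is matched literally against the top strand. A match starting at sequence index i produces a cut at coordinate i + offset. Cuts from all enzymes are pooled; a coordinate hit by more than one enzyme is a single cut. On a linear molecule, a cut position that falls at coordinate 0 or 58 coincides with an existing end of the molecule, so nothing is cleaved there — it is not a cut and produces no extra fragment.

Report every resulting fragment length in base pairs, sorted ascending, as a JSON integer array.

Scan for sites:
  DwuIV TGACT/2: at [28, 41] ⇒ [30, 43]
  XjeIX AGTTC/0: at [2, 15, 33] ⇒ [2, 15, 33]
  NpsIX (GCCTC, off=0): no sites
  TgoI (GGCG, off=2): no sites
  UxaIV GCTC/3: at [51] ⇒ [54]

Pooled cuts: [2, 15, 30, 33, 43, 54]

Fragment lengths:
  [0,2): 2 bp
  [2,15): 13 bp
  [15,30): 15 bp
  [30,33): 3 bp
  [33,43): 10 bp
  [43,54): 11 bp
  [54,58): 4 bp

[2,3,4,10,11,13,15]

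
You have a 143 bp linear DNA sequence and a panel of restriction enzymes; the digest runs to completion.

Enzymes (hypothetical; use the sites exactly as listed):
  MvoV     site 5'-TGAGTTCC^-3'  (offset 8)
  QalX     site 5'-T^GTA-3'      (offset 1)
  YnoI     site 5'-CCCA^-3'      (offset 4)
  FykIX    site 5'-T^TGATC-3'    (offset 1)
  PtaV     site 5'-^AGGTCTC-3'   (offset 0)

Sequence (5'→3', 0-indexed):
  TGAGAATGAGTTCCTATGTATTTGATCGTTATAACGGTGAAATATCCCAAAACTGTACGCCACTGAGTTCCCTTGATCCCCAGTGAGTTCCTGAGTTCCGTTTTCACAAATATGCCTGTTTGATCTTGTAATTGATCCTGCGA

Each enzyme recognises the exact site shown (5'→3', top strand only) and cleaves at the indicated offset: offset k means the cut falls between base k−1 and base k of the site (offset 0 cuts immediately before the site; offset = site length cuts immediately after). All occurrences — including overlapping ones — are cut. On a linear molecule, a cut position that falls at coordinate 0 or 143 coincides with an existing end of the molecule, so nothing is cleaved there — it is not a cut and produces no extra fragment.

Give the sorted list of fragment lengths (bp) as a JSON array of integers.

Site scan:
  MvoV (TGAGTTCC, off=8): starts [6, 63, 83, 91] → cuts [14, 71, 91, 99]
  QalX (TGTA, off=1): starts [16, 53, 126] → cuts [17, 54, 127]
  YnoI (CCCA, off=4): starts [45, 78] → cuts [49, 82]
  FykIX (TTGATC, off=1): starts [21, 72, 119, 131] → cuts [22, 73, 120, 132]
  PtaV (AGGTCTC, off=0): no sites

All cut coordinates (distinct, sorted): [14, 17, 22, 49, 54, 71, 73, 82, 91, 99, 120, 127, 132]

Fragments:
  [0,14): 14 bp
  [14,17): 3 bp
  [17,22): 5 bp
  [22,49): 27 bp
  [49,54): 5 bp
  [54,71): 17 bp
  [71,73): 2 bp
  [73,82): 9 bp
  [82,91): 9 bp
  [91,99): 8 bp
  [99,120): 21 bp
  [120,127): 7 bp
  [127,132): 5 bp
  [132,143): 11 bp

[2,3,5,5,5,7,8,9,9,11,14,17,21,27]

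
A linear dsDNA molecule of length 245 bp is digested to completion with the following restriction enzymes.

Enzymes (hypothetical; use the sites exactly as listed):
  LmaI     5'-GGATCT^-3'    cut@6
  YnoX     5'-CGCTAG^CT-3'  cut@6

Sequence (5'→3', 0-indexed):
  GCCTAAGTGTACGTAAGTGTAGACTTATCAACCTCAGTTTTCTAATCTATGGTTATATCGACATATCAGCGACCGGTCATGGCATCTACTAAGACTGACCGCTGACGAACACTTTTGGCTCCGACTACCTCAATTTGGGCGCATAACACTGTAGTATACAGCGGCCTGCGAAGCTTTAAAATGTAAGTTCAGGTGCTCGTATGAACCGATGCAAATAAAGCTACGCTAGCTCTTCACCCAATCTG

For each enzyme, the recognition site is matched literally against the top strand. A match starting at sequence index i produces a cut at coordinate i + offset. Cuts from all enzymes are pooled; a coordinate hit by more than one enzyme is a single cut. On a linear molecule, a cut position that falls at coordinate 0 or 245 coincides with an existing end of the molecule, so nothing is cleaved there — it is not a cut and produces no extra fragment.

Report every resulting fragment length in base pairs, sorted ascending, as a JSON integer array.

[16,229]

Scan for sites:
  LmaI (GGATCT, off=6): no sites
  YnoX (CGCTAGCT, off=6): starts [223] → cuts [229]

All cut coordinates (distinct, sorted): [229]

Fragment lengths:
  [0,229): 229 bp
  [229,245): 16 bp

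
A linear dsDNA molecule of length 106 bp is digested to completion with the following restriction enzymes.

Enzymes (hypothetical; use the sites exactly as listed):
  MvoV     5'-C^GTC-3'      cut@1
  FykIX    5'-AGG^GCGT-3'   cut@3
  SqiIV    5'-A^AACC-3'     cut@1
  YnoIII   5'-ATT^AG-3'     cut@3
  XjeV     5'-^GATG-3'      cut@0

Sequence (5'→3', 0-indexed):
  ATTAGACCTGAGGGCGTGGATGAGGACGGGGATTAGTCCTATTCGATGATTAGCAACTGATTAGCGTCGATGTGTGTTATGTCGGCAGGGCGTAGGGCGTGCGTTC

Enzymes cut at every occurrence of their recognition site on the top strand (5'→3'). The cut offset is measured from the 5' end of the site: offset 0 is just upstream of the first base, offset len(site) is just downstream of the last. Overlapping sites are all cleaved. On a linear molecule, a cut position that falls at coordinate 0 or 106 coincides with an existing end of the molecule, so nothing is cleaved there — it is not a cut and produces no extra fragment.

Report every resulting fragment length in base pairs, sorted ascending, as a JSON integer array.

[3,3,3,5,7,7,10,10,10,11,16,21]

Per-enzyme occurrences:
  MvoV (CGTC, off=1): starts [64] → cuts [65]
  FykIX (AGGGCGT, off=3): starts [10, 86, 93] → cuts [13, 89, 96]
  SqiIV (AAACC, off=1): no sites
  YnoIII (ATTAG, off=3): starts [0, 31, 48, 59] → cuts [3, 34, 51, 62]
  XjeV (GATG, off=0): starts [18, 44, 68] → cuts [18, 44, 68]

All cut coordinates (distinct, sorted): [3, 13, 18, 34, 44, 51, 62, 65, 68, 89, 96]

Fragments:
  [0,3): 3 bp
  [3,13): 10 bp
  [13,18): 5 bp
  [18,34): 16 bp
  [34,44): 10 bp
  [44,51): 7 bp
  [51,62): 11 bp
  [62,65): 3 bp
  [65,68): 3 bp
  [68,89): 21 bp
  [89,96): 7 bp
  [96,106): 10 bp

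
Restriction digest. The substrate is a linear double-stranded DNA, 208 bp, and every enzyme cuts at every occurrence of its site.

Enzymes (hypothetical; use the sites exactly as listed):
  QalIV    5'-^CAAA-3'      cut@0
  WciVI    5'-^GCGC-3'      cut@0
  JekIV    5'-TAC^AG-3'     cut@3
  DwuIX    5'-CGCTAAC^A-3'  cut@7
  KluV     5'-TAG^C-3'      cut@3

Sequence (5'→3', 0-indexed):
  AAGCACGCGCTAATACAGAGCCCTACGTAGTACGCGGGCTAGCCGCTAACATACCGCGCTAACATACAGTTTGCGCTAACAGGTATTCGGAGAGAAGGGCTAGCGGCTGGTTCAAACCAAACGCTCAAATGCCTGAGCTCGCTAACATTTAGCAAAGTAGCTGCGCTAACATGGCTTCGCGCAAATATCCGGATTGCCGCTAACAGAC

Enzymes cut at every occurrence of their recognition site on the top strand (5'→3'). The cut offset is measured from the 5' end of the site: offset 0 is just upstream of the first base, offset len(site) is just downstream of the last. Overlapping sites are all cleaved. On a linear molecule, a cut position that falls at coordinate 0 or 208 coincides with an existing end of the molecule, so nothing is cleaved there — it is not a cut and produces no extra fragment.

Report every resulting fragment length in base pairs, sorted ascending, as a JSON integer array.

Per-enzyme occurrences:
  QalIV CAAA/0: at [112, 117, 125, 152, 181] ⇒ [112, 117, 125, 152, 181]
  WciVI GCGC/0: at [6, 55, 72, 162, 178] ⇒ [6, 55, 72, 162, 178]
  JekIV TACAG/3: at [13, 64] ⇒ [16, 67]
  DwuIX CGCTAACA/7: at [43, 56, 73, 139, 163, 197] ⇒ [50, 63, 80, 146, 170, 204]
  KluV TAGC/3: at [39, 100, 149, 157] ⇒ [42, 103, 152, 160]

Pooled cuts: [6, 16, 42, 50, 55, 63, 67, 72, 80, 103, 112, 117, 125, 146, 152, 160, 162, 170, 178, 181, 204]

Fragments:
  [0,6): 6 bp
  [6,16): 10 bp
  [16,42): 26 bp
  [42,50): 8 bp
  [50,55): 5 bp
  [55,63): 8 bp
  [63,67): 4 bp
  [67,72): 5 bp
  [72,80): 8 bp
  [80,103): 23 bp
  [103,112): 9 bp
  [112,117): 5 bp
  [117,125): 8 bp
  [125,146): 21 bp
  [146,152): 6 bp
  [152,160): 8 bp
  [160,162): 2 bp
  [162,170): 8 bp
  [170,178): 8 bp
  [178,181): 3 bp
  [181,204): 23 bp
  [204,208): 4 bp

[2,3,4,4,5,5,5,6,6,8,8,8,8,8,8,8,9,10,21,23,23,26]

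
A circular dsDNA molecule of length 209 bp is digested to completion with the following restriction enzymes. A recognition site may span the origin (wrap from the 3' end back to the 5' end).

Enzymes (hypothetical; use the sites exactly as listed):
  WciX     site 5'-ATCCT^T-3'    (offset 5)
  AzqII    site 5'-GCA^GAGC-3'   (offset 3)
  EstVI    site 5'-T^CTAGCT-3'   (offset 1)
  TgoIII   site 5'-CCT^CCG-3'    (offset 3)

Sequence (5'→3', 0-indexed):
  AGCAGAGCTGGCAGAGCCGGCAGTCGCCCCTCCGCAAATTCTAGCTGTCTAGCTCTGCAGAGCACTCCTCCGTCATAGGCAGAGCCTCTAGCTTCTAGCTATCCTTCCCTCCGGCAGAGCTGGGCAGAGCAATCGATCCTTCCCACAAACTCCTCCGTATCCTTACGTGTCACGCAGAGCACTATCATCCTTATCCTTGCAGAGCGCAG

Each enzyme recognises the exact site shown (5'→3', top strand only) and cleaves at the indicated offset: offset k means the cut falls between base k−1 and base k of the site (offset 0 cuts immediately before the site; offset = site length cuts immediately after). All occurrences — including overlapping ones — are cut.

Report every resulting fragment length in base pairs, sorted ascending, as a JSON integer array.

Per-enzyme occurrences:
  WciX (ATCCTT, off=5): starts [100, 135, 158, 186, 192] → cuts [105, 140, 163, 191, 197]
  AzqII (GCAGAGC, off=3): starts [1, 10, 56, 78, 113, 123, 173, 198, 205] → cuts [4, 13, 59, 81, 116, 126, 176, 201, 208]
  EstVI (TCTAGCT, off=1): starts [39, 47, 86, 93] → cuts [40, 48, 87, 94]
  TgoIII (CCTCCG, off=3): starts [28, 66, 107, 151] → cuts [31, 69, 110, 154]

Pooled cuts: [4, 13, 31, 40, 48, 59, 69, 81, 87, 94, 105, 110, 116, 126, 140, 154, 163, 176, 191, 197, 201, 208]

Fragments:
  4→13: 9 bp
  13→31: 18 bp
  31→40: 9 bp
  40→48: 8 bp
  48→59: 11 bp
  59→69: 10 bp
  69→81: 12 bp
  81→87: 6 bp
  87→94: 7 bp
  94→105: 11 bp
  105→110: 5 bp
  110→116: 6 bp
  116→126: 10 bp
  126→140: 14 bp
  140→154: 14 bp
  154→163: 9 bp
  163→176: 13 bp
  176→191: 15 bp
  191→197: 6 bp
  197→201: 4 bp
  201→208: 7 bp
  208→4 (wrap): 209-208+4 = 5 bp

[4,5,5,6,6,6,7,7,8,9,9,9,10,10,11,11,12,13,14,14,15,18]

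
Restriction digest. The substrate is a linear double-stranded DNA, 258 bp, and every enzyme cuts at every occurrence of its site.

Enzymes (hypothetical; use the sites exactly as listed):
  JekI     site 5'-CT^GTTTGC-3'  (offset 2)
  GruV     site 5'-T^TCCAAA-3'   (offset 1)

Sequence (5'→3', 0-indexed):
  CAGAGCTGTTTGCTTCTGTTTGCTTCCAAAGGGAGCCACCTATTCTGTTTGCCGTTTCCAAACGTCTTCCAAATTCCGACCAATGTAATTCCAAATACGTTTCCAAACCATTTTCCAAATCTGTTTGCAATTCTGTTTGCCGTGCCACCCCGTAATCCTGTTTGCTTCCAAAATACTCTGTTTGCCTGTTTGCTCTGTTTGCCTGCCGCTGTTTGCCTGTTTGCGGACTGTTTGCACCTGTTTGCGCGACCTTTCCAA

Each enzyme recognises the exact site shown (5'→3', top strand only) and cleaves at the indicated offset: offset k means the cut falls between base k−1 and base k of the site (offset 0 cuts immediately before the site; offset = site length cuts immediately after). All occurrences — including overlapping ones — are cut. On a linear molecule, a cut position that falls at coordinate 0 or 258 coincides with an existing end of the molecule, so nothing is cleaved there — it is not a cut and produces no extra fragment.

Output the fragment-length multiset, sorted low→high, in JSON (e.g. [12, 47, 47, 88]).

[7,7,7,8,8,9,9,10,10,10,11,11,12,12,12,13,14,19,22,22,25]

Per-enzyme occurrences:
  JekI CTGTTTGC/2: at [5, 15, 44, 120, 132, 157, 177, 185, 194, 208, 216, 227, 237] ⇒ [7, 17, 46, 122, 134, 159, 179, 187, 196, 210, 218, 229, 239]
  GruV TTCCAAA/1: at [23, 55, 66, 88, 100, 112, 165] ⇒ [24, 56, 67, 89, 101, 113, 166]

All cut coordinates (distinct, sorted): [7, 17, 24, 46, 56, 67, 89, 101, 113, 122, 134, 159, 166, 179, 187, 196, 210, 218, 229, 239]

Fragments:
  [0,7): 7 bp
  [7,17): 10 bp
  [17,24): 7 bp
  [24,46): 22 bp
  [46,56): 10 bp
  [56,67): 11 bp
  [67,89): 22 bp
  [89,101): 12 bp
  [101,113): 12 bp
  [113,122): 9 bp
  [122,134): 12 bp
  [134,159): 25 bp
  [159,166): 7 bp
  [166,179): 13 bp
  [179,187): 8 bp
  [187,196): 9 bp
  [196,210): 14 bp
  [210,218): 8 bp
  [218,229): 11 bp
  [229,239): 10 bp
  [239,258): 19 bp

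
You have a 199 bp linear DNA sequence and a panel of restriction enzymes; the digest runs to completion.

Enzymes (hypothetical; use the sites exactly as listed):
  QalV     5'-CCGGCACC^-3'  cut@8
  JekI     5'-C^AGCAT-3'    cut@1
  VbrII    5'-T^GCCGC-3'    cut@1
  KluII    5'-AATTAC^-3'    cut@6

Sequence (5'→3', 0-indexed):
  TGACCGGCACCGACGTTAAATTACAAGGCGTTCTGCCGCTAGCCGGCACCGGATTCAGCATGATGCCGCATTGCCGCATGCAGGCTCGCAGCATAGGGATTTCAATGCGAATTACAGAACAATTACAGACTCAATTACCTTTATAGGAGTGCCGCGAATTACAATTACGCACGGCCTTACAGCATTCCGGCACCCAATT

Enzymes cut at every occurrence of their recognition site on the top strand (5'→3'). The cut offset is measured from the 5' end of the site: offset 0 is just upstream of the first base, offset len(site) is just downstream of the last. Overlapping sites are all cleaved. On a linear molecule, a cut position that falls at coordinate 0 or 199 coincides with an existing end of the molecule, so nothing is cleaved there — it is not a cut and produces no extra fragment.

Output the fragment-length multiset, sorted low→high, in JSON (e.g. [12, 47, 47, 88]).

[5,6,6,8,8,10,11,11,12,12,12,12,13,14,16,17,26]

Per-enzyme occurrences:
  QalV (CCGGCACC, off=8): starts [3, 42, 186] → cuts [11, 50, 194]
  JekI (CAGCAT, off=1): starts [55, 88, 179] → cuts [56, 89, 180]
  VbrII (TGCCGC, off=1): starts [33, 63, 71, 149] → cuts [34, 64, 72, 150]
  KluII (AATTAC, off=6): starts [18, 109, 120, 132, 156, 162] → cuts [24, 115, 126, 138, 162, 168]

All cut coordinates (distinct, sorted): [11, 24, 34, 50, 56, 64, 72, 89, 115, 126, 138, 150, 162, 168, 180, 194]

Fragments:
  [0,11): 11 bp
  [11,24): 13 bp
  [24,34): 10 bp
  [34,50): 16 bp
  [50,56): 6 bp
  [56,64): 8 bp
  [64,72): 8 bp
  [72,89): 17 bp
  [89,115): 26 bp
  [115,126): 11 bp
  [126,138): 12 bp
  [138,150): 12 bp
  [150,162): 12 bp
  [162,168): 6 bp
  [168,180): 12 bp
  [180,194): 14 bp
  [194,199): 5 bp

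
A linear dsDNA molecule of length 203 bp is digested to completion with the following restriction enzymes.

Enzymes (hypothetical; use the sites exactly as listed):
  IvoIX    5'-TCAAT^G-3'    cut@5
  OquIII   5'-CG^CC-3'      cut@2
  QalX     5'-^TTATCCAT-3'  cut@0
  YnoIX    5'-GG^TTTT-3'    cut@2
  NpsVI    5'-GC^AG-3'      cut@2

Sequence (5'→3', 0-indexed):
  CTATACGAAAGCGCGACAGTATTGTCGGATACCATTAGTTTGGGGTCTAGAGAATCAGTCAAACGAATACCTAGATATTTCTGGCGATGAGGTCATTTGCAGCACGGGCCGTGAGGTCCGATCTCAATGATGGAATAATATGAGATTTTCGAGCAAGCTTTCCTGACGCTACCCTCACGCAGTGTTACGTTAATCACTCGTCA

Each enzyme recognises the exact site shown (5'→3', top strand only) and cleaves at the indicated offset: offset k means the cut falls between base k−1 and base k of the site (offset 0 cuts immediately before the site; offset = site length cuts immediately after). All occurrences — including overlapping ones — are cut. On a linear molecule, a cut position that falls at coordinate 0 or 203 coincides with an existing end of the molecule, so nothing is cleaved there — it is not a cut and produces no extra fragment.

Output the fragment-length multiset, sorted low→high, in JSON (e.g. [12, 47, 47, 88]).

[23,28,52,100]

Per-enzyme occurrences:
  IvoIX TCAATG/5: at [123] ⇒ [128]
  OquIII (CGCC, off=2): no sites
  QalX (TTATCCAT, off=0): no sites
  YnoIX (GGTTTT, off=2): no sites
  NpsVI GCAG/2: at [98, 178] ⇒ [100, 180]

Pooled cuts: [100, 128, 180]

Fragments:
  [0,100): 100 bp
  [100,128): 28 bp
  [128,180): 52 bp
  [180,203): 23 bp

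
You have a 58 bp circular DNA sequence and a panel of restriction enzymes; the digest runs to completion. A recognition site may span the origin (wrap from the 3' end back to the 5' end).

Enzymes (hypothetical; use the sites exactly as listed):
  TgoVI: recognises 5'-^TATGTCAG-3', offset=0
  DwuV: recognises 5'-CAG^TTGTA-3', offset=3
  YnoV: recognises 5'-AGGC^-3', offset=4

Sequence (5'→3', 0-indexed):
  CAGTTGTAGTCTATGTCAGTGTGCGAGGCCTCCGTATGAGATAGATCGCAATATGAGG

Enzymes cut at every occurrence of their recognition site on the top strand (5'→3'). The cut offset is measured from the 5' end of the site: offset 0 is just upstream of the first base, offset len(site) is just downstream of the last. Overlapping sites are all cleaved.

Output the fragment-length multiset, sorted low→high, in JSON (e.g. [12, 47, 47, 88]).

Per-enzyme occurrences:
  TgoVI TATGTCAG/0: at [11] ⇒ [11]
  DwuV CAGTTGTA/3: at [0] ⇒ [3]
  YnoV AGGC/4: at [25, 55] ⇒ [1, 29]

All cut coordinates (distinct, sorted): [1, 3, 11, 29]

Fragment lengths:
  1→3: 2 bp
  3→11: 8 bp
  11→29: 18 bp
  29→1 (wrap): 58-29+1 = 30 bp

[2,8,18,30]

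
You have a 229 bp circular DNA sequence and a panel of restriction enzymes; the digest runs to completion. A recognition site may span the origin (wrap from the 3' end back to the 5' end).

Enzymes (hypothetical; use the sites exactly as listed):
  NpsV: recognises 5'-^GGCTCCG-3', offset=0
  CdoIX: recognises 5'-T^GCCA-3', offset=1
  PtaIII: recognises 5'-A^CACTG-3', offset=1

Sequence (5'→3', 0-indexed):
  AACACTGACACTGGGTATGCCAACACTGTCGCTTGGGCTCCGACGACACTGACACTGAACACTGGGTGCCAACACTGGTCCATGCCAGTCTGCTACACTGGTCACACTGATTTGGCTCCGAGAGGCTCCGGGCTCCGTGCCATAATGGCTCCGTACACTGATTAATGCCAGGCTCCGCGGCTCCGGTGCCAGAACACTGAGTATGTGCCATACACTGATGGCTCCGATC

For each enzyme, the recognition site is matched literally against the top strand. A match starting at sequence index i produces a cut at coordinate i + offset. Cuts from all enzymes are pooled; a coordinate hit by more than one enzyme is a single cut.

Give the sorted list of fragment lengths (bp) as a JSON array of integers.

Scan for sites:
  NpsV GGCTCCG/0: at [35, 113, 123, 130, 146, 170, 178, 219] ⇒ [35, 113, 123, 130, 146, 170, 178, 219]
  CdoIX TGCCA/1: at [17, 66, 82, 137, 165, 186, 205] ⇒ [18, 67, 83, 138, 166, 187, 206]
  PtaIII ACACTG/1: at [1, 7, 22, 45, 51, 58, 71, 94, 103, 154, 193, 211] ⇒ [2, 8, 23, 46, 52, 59, 72, 95, 104, 155, 194, 212]

All cut coordinates (distinct, sorted): [2, 8, 18, 23, 35, 46, 52, 59, 67, 72, 83, 95, 104, 113, 123, 130, 138, 146, 155, 166, 170, 178, 187, 194, 206, 212, 219]

Fragments:
  2→8: 6 bp
  8→18: 10 bp
  18→23: 5 bp
  23→35: 12 bp
  35→46: 11 bp
  46→52: 6 bp
  52→59: 7 bp
  59→67: 8 bp
  67→72: 5 bp
  72→83: 11 bp
  83→95: 12 bp
  95→104: 9 bp
  104→113: 9 bp
  113→123: 10 bp
  123→130: 7 bp
  130→138: 8 bp
  138→146: 8 bp
  146→155: 9 bp
  155→166: 11 bp
  166→170: 4 bp
  170→178: 8 bp
  178→187: 9 bp
  187→194: 7 bp
  194→206: 12 bp
  206→212: 6 bp
  212→219: 7 bp
  219→2 (wrap): 229-219+2 = 12 bp

[4,5,5,6,6,6,7,7,7,7,8,8,8,8,9,9,9,9,10,10,11,11,11,12,12,12,12]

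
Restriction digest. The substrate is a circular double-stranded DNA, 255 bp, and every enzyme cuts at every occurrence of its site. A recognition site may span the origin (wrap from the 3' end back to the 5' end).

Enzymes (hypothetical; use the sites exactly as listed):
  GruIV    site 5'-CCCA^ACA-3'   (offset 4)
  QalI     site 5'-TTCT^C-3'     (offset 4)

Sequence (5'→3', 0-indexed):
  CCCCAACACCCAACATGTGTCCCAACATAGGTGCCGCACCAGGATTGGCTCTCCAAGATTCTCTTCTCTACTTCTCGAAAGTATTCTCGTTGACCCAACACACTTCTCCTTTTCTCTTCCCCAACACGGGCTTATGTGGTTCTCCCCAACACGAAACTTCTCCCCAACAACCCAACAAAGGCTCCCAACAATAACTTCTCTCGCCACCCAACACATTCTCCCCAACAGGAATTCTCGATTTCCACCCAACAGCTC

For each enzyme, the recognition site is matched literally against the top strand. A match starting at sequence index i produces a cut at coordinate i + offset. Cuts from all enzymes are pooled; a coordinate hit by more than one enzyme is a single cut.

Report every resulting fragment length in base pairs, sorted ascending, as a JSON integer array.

Site scan:
  GruIV (CCCAACA, off=4): starts [1, 8, 20, 93, 119, 144, 162, 170, 183, 206, 220, 244] → cuts [5, 12, 24, 97, 123, 148, 166, 174, 187, 210, 224, 248]
  QalI (TTCTC, off=4): starts [58, 63, 71, 83, 103, 111, 139, 157, 195, 215, 231] → cuts [62, 67, 75, 87, 107, 115, 143, 161, 199, 219, 235]

Pooled cuts: [5, 12, 24, 62, 67, 75, 87, 97, 107, 115, 123, 143, 148, 161, 166, 174, 187, 199, 210, 219, 224, 235, 248]

Fragment lengths:
  5→12: 7 bp
  12→24: 12 bp
  24→62: 38 bp
  62→67: 5 bp
  67→75: 8 bp
  75→87: 12 bp
  87→97: 10 bp
  97→107: 10 bp
  107→115: 8 bp
  115→123: 8 bp
  123→143: 20 bp
  143→148: 5 bp
  148→161: 13 bp
  161→166: 5 bp
  166→174: 8 bp
  174→187: 13 bp
  187→199: 12 bp
  199→210: 11 bp
  210→219: 9 bp
  219→224: 5 bp
  224→235: 11 bp
  235→248: 13 bp
  248→5 (wrap): 255-248+5 = 12 bp

[5,5,5,5,7,8,8,8,8,9,10,10,11,11,12,12,12,12,13,13,13,20,38]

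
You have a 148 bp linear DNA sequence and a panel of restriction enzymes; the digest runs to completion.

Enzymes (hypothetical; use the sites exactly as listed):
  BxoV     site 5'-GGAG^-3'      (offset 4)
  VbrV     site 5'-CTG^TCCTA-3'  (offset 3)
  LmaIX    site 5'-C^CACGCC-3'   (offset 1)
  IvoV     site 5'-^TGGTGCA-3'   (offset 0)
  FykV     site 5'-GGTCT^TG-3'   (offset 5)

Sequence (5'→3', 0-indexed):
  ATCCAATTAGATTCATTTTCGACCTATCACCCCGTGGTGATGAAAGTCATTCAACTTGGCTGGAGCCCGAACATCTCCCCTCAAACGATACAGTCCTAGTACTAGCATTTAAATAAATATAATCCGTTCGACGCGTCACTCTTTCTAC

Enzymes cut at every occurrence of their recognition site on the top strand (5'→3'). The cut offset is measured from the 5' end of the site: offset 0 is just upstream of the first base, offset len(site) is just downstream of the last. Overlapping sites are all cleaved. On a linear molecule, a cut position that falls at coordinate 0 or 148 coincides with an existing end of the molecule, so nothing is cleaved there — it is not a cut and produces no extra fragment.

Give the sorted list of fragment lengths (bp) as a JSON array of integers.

Per-enzyme occurrences:
  BxoV (GGAG, off=4): starts [61] → cuts [65]
  VbrV (CTGTCCTA, off=3): no sites
  LmaIX (CCACGCC, off=1): no sites
  IvoV (TGGTGCA, off=0): no sites
  FykV (GGTCTTG, off=5): no sites

Pooled cuts: [65]

Fragments:
  [0,65): 65 bp
  [65,148): 83 bp

[65,83]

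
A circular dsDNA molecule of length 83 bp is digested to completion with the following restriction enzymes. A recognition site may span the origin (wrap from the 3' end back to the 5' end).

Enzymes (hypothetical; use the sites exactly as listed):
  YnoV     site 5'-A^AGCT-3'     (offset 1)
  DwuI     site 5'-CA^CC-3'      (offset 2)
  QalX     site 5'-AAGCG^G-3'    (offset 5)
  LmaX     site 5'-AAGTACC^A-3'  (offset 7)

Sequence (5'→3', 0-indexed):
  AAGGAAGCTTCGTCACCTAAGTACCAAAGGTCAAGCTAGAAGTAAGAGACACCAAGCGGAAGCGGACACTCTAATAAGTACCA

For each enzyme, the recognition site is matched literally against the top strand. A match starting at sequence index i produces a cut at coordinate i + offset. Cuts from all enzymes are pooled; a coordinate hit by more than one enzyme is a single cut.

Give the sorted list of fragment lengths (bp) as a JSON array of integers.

[6,6,7,8,10,10,18,18]

Per-enzyme occurrences:
  YnoV (AAGCT, off=1): starts [4, 32] → cuts [5, 33]
  DwuI (CACC, off=2): starts [13, 49] → cuts [15, 51]
  QalX (AAGCGG, off=5): starts [53, 59] → cuts [58, 64]
  LmaX (AAGTACCA, off=7): starts [18, 75] → cuts [25, 82]

All cut coordinates (distinct, sorted): [5, 15, 25, 33, 51, 58, 64, 82]

Fragments:
  5→15: 10 bp
  15→25: 10 bp
  25→33: 8 bp
  33→51: 18 bp
  51→58: 7 bp
  58→64: 6 bp
  64→82: 18 bp
  82→5 (wrap): 83-82+5 = 6 bp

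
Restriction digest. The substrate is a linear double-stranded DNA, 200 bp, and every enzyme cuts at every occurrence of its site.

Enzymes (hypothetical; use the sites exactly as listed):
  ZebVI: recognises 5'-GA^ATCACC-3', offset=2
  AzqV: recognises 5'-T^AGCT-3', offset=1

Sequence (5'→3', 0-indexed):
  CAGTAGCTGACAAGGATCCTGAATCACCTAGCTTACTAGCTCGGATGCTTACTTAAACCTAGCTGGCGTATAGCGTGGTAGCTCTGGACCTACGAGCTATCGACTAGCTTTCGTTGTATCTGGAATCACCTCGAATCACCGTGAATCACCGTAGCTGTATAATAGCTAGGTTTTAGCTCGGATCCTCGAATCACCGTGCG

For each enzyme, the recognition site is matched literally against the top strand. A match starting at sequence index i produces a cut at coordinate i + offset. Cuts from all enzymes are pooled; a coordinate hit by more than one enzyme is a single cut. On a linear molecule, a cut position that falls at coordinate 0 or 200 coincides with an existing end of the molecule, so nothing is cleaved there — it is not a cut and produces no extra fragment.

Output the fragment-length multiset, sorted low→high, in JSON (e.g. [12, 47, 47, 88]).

[4,7,8,8,10,10,11,11,11,15,18,19,19,23,26]

Scan for sites:
  ZebVI (GAATCACC, off=2): starts [20, 122, 132, 142, 187] → cuts [22, 124, 134, 144, 189]
  AzqV (TAGCT, off=1): starts [3, 28, 36, 59, 78, 104, 151, 162, 173] → cuts [4, 29, 37, 60, 79, 105, 152, 163, 174]

Pooled cuts: [4, 22, 29, 37, 60, 79, 105, 124, 134, 144, 152, 163, 174, 189]

Fragment lengths:
  [0,4): 4 bp
  [4,22): 18 bp
  [22,29): 7 bp
  [29,37): 8 bp
  [37,60): 23 bp
  [60,79): 19 bp
  [79,105): 26 bp
  [105,124): 19 bp
  [124,134): 10 bp
  [134,144): 10 bp
  [144,152): 8 bp
  [152,163): 11 bp
  [163,174): 11 bp
  [174,189): 15 bp
  [189,200): 11 bp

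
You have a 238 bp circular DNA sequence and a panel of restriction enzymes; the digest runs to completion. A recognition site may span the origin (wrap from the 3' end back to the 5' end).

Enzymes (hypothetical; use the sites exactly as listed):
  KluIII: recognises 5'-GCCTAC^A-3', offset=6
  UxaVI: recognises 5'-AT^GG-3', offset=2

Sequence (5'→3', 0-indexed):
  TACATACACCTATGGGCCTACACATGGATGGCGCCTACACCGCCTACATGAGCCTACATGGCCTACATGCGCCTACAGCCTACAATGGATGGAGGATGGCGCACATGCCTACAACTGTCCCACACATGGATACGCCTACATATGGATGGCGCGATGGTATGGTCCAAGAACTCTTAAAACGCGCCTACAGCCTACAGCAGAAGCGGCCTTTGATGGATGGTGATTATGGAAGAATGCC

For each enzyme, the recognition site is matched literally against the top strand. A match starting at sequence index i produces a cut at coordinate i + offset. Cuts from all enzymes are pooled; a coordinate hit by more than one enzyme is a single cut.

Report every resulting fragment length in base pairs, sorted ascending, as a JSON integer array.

Site scan:
  KluIII (GCCTACA, off=6): starts [15, 32, 41, 51, 60, 70, 77, 106, 133, 182, 189, 235] → cuts [3, 21, 38, 47, 57, 66, 76, 83, 112, 139, 188, 195]
  UxaVI (ATGG, off=2): starts [11, 23, 27, 57, 84, 88, 95, 125, 141, 145, 153, 158, 212, 216, 225] → cuts [13, 25, 29, 59, 86, 90, 97, 127, 143, 147, 155, 160, 214, 218, 227]

Pooled cuts: [3, 13, 21, 25, 29, 38, 47, 57, 59, 66, 76, 83, 86, 90, 97, 112, 127, 139, 143, 147, 155, 160, 188, 195, 214, 218, 227]

Fragments:
  3→13: 10 bp
  13→21: 8 bp
  21→25: 4 bp
  25→29: 4 bp
  29→38: 9 bp
  38→47: 9 bp
  47→57: 10 bp
  57→59: 2 bp
  59→66: 7 bp
  66→76: 10 bp
  76→83: 7 bp
  83→86: 3 bp
  86→90: 4 bp
  90→97: 7 bp
  97→112: 15 bp
  112→127: 15 bp
  127→139: 12 bp
  139→143: 4 bp
  143→147: 4 bp
  147→155: 8 bp
  155→160: 5 bp
  160→188: 28 bp
  188→195: 7 bp
  195→214: 19 bp
  214→218: 4 bp
  218→227: 9 bp
  227→3 (wrap): 238-227+3 = 14 bp

[2,3,4,4,4,4,4,4,5,7,7,7,7,8,8,9,9,9,10,10,10,12,14,15,15,19,28]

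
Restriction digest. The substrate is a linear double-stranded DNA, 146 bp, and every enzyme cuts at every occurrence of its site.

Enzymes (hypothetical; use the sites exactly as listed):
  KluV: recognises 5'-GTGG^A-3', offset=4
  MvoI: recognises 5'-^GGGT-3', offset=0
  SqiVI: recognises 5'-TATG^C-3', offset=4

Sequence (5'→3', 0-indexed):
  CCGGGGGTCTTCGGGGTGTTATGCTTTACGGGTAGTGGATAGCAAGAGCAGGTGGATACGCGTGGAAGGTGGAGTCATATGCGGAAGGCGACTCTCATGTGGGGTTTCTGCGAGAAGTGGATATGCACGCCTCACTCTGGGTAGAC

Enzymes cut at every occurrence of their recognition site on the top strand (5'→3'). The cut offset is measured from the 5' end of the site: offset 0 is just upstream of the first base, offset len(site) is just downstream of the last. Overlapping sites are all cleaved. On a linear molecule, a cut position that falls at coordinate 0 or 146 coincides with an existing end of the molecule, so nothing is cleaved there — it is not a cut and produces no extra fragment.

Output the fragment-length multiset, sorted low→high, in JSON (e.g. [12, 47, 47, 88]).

[4,5,6,7,8,9,9,9,10,10,13,17,19,20]

Per-enzyme occurrences:
  KluV (GTGGA, off=4): starts [34, 51, 61, 68, 116] → cuts [38, 55, 65, 72, 120]
  MvoI (GGGT, off=0): starts [4, 13, 29, 101, 138] → cuts [4, 13, 29, 101, 138]
  SqiVI (TATGC, off=4): starts [19, 77, 121] → cuts [23, 81, 125]

All cut coordinates (distinct, sorted): [4, 13, 23, 29, 38, 55, 65, 72, 81, 101, 120, 125, 138]

Fragments:
  [0,4): 4 bp
  [4,13): 9 bp
  [13,23): 10 bp
  [23,29): 6 bp
  [29,38): 9 bp
  [38,55): 17 bp
  [55,65): 10 bp
  [65,72): 7 bp
  [72,81): 9 bp
  [81,101): 20 bp
  [101,120): 19 bp
  [120,125): 5 bp
  [125,138): 13 bp
  [138,146): 8 bp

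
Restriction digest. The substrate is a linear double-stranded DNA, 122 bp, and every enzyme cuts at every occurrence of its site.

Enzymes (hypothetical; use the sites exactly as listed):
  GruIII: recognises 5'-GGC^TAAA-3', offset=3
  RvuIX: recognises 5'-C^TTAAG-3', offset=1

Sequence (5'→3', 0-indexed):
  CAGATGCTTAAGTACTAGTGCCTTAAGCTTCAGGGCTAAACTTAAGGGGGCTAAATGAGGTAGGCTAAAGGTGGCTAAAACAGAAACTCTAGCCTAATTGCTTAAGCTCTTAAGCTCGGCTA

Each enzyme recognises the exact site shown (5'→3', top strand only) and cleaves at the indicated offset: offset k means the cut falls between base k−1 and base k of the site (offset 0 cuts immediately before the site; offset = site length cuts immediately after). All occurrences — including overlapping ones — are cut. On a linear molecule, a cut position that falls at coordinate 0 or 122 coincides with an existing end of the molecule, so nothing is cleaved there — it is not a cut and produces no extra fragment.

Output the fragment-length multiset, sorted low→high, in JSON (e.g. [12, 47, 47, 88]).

[5,7,8,10,10,13,14,14,15,26]

Per-enzyme occurrences:
  GruIII GGCTAAA/3: at [33, 48, 62, 72] ⇒ [36, 51, 65, 75]
  RvuIX CTTAAG/1: at [6, 21, 40, 100, 108] ⇒ [7, 22, 41, 101, 109]

All cut coordinates (distinct, sorted): [7, 22, 36, 41, 51, 65, 75, 101, 109]

Fragments:
  [0,7): 7 bp
  [7,22): 15 bp
  [22,36): 14 bp
  [36,41): 5 bp
  [41,51): 10 bp
  [51,65): 14 bp
  [65,75): 10 bp
  [75,101): 26 bp
  [101,109): 8 bp
  [109,122): 13 bp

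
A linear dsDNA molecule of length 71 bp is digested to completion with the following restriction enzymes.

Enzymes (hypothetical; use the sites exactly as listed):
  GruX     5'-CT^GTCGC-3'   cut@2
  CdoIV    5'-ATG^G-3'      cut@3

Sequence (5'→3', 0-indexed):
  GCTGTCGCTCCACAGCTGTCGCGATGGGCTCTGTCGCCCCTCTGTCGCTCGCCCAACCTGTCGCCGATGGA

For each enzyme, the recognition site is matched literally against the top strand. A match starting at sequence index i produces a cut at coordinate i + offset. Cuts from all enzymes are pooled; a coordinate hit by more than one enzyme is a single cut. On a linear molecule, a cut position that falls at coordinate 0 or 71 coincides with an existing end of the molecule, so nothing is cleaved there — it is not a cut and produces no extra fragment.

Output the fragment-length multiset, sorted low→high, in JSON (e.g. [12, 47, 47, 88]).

Site scan:
  GruX (CTGTCGC, off=2): starts [1, 15, 30, 41, 57] → cuts [3, 17, 32, 43, 59]
  CdoIV (ATGG, off=3): starts [23, 66] → cuts [26, 69]

All cut coordinates (distinct, sorted): [3, 17, 26, 32, 43, 59, 69]

Fragments:
  [0,3): 3 bp
  [3,17): 14 bp
  [17,26): 9 bp
  [26,32): 6 bp
  [32,43): 11 bp
  [43,59): 16 bp
  [59,69): 10 bp
  [69,71): 2 bp

[2,3,6,9,10,11,14,16]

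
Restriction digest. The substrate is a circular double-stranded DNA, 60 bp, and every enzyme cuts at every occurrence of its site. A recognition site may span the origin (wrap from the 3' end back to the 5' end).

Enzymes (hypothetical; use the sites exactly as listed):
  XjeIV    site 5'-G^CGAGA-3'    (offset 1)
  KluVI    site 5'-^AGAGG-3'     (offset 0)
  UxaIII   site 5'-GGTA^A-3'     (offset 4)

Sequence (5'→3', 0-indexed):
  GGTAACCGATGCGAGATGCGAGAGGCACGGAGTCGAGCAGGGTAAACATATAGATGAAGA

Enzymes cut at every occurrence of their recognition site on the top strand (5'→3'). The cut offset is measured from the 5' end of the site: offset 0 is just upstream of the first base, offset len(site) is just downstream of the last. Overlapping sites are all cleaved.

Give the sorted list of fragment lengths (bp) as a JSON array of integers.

Per-enzyme occurrences:
  XjeIV GCGAGA/1: at [10, 17] ⇒ [11, 18]
  KluVI AGAGG/0: at [20, 57] ⇒ [20, 57]
  UxaIII GGTAA/4: at [0, 40] ⇒ [4, 44]

All cut coordinates (distinct, sorted): [4, 11, 18, 20, 44, 57]

Fragment lengths:
  4→11: 7 bp
  11→18: 7 bp
  18→20: 2 bp
  20→44: 24 bp
  44→57: 13 bp
  57→4 (wrap): 60-57+4 = 7 bp

[2,7,7,7,13,24]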